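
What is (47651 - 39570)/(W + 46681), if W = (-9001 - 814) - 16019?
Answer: 8081/20847 ≈ 0.38763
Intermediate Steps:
W = -25834 (W = -9815 - 16019 = -25834)
(47651 - 39570)/(W + 46681) = (47651 - 39570)/(-25834 + 46681) = 8081/20847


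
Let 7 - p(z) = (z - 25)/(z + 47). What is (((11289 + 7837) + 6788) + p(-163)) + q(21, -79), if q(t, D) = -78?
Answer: 749400/29 ≈ 25841.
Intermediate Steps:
p(z) = 7 - (-25 + z)/(47 + z) (p(z) = 7 - (z - 25)/(z + 47) = 7 - (-25 + z)/(47 + z))
(((11289 + 7837) + 6788) + p(-163)) + q(21, -79) = (((11289 + 7837) + 6788) + 6*(59 - 163)/(47 - 163)) - 78 = ((19126 + 6788) + 6*(-104)/(-116)) - 78 = (25914 + 6*(-1/116)*(-104)) - 78 = (25914 + 156/29) - 78 = 751662/29 - 78 = 749400/29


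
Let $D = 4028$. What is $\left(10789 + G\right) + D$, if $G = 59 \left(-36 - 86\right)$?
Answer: $7619$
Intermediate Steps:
$G = -7198$ ($G = 59 \left(-122\right) = -7198$)
$\left(10789 + G\right) + D = \left(10789 - 7198\right) + 4028 = 3591 + 4028 = 7619$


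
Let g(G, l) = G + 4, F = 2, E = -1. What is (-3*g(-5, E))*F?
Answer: 6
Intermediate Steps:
g(G, l) = 4 + G
(-3*g(-5, E))*F = -3*(4 - 5)*2 = -3*(-1)*2 = 3*2 = 6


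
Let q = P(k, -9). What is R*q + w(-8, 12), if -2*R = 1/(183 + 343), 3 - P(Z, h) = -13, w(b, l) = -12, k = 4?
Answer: -3160/263 ≈ -12.015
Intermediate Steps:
P(Z, h) = 16 (P(Z, h) = 3 - 1*(-13) = 3 + 13 = 16)
q = 16
R = -1/1052 (R = -1/(2*(183 + 343)) = -1/2/526 = -1/2*1/526 = -1/1052 ≈ -0.00095057)
R*q + w(-8, 12) = -1/1052*16 - 12 = -4/263 - 12 = -3160/263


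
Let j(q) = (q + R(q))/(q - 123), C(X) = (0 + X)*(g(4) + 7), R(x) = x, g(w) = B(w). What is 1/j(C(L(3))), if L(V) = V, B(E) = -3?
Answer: -37/8 ≈ -4.6250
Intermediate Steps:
g(w) = -3
C(X) = 4*X (C(X) = (0 + X)*(-3 + 7) = X*4 = 4*X)
j(q) = 2*q/(-123 + q) (j(q) = (q + q)/(q - 123) = (2*q)/(-123 + q) = 2*q/(-123 + q))
1/j(C(L(3))) = 1/(2*(4*3)/(-123 + 4*3)) = 1/(2*12/(-123 + 12)) = 1/(2*12/(-111)) = 1/(2*12*(-1/111)) = 1/(-8/37) = -37/8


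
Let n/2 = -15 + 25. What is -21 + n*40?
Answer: 779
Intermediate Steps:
n = 20 (n = 2*(-15 + 25) = 2*10 = 20)
-21 + n*40 = -21 + 20*40 = -21 + 800 = 779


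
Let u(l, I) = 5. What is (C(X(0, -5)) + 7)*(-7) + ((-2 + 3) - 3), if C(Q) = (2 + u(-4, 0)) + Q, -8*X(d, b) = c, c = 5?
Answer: -765/8 ≈ -95.625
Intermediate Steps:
X(d, b) = -5/8 (X(d, b) = -1/8*5 = -5/8)
C(Q) = 7 + Q (C(Q) = (2 + 5) + Q = 7 + Q)
(C(X(0, -5)) + 7)*(-7) + ((-2 + 3) - 3) = ((7 - 5/8) + 7)*(-7) + ((-2 + 3) - 3) = (51/8 + 7)*(-7) + (1 - 3) = (107/8)*(-7) - 2 = -749/8 - 2 = -765/8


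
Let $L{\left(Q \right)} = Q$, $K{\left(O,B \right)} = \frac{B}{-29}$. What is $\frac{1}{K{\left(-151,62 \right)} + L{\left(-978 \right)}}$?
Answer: $- \frac{29}{28424} \approx -0.0010203$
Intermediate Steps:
$K{\left(O,B \right)} = - \frac{B}{29}$ ($K{\left(O,B \right)} = B \left(- \frac{1}{29}\right) = - \frac{B}{29}$)
$\frac{1}{K{\left(-151,62 \right)} + L{\left(-978 \right)}} = \frac{1}{\left(- \frac{1}{29}\right) 62 - 978} = \frac{1}{- \frac{62}{29} - 978} = \frac{1}{- \frac{28424}{29}} = - \frac{29}{28424}$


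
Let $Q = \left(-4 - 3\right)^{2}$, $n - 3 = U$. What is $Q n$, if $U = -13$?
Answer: $-490$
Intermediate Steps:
$n = -10$ ($n = 3 - 13 = -10$)
$Q = 49$ ($Q = \left(-7\right)^{2} = 49$)
$Q n = 49 \left(-10\right) = -490$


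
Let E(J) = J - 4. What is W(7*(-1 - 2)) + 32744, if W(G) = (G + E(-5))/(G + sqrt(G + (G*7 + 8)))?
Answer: 19679774/601 + 120*I*sqrt(10)/601 ≈ 32745.0 + 0.6314*I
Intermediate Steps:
E(J) = -4 + J
W(G) = (-9 + G)/(G + sqrt(8 + 8*G)) (W(G) = (G + (-4 - 5))/(G + sqrt(G + (G*7 + 8))) = (G - 9)/(G + sqrt(G + (7*G + 8))) = (-9 + G)/(G + sqrt(G + (8 + 7*G))) = (-9 + G)/(G + sqrt(8 + 8*G)))
W(7*(-1 - 2)) + 32744 = (-9 + 7*(-1 - 2))/(7*(-1 - 2) + 2*sqrt(2)*sqrt(1 + 7*(-1 - 2))) + 32744 = (-9 + 7*(-3))/(7*(-3) + 2*sqrt(2)*sqrt(1 + 7*(-3))) + 32744 = (-9 - 21)/(-21 + 2*sqrt(2)*sqrt(1 - 21)) + 32744 = -30/(-21 + 2*sqrt(2)*sqrt(-20)) + 32744 = -30/(-21 + 2*sqrt(2)*(2*I*sqrt(5))) + 32744 = -30/(-21 + 4*I*sqrt(10)) + 32744 = 32744 - 30/(-21 + 4*I*sqrt(10))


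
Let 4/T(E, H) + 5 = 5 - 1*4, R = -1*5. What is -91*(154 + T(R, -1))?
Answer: -13923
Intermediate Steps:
R = -5
T(E, H) = -1 (T(E, H) = 4/(-5 + (5 - 1*4)) = 4/(-5 + (5 - 4)) = 4/(-5 + 1) = 4/(-4) = 4*(-¼) = -1)
-91*(154 + T(R, -1)) = -91*(154 - 1) = -91*153 = -13923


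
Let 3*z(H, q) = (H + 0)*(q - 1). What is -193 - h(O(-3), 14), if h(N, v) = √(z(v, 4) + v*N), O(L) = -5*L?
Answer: -193 - 4*√14 ≈ -207.97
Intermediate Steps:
z(H, q) = H*(-1 + q)/3 (z(H, q) = ((H + 0)*(q - 1))/3 = (H*(-1 + q))/3 = H*(-1 + q)/3)
h(N, v) = √(v + N*v) (h(N, v) = √(v*(-1 + 4)/3 + v*N) = √((⅓)*v*3 + N*v) = √(v + N*v))
-193 - h(O(-3), 14) = -193 - √(14*(1 - 5*(-3))) = -193 - √(14*(1 + 15)) = -193 - √(14*16) = -193 - √224 = -193 - 4*√14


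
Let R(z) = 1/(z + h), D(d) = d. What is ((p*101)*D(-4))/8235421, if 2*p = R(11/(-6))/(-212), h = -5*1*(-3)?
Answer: 303/34481707727 ≈ 8.7873e-9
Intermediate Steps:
h = 15 (h = -5*(-3) = 15)
R(z) = 1/(15 + z) (R(z) = 1/(z + 15) = 1/(15 + z))
p = -3/16748 (p = (1/((15 + 11/(-6))*(-212)))/2 = (-1/212/(15 + 11*(-⅙)))/2 = (-1/212/(15 - 11/6))/2 = (-1/212/(79/6))/2 = ((6/79)*(-1/212))/2 = (½)*(-3/8374) = -3/16748 ≈ -0.00017913)
((p*101)*D(-4))/8235421 = (-3/16748*101*(-4))/8235421 = -303/16748*(-4)*(1/8235421) = (303/4187)*(1/8235421) = 303/34481707727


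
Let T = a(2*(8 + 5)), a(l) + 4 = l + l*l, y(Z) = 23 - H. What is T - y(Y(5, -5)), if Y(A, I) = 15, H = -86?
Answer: 589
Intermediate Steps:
y(Z) = 109 (y(Z) = 23 - 1*(-86) = 23 + 86 = 109)
a(l) = -4 + l + l² (a(l) = -4 + (l + l*l) = -4 + (l + l²) = -4 + l + l²)
T = 698 (T = -4 + 2*(8 + 5) + (2*(8 + 5))² = -4 + 2*13 + (2*13)² = -4 + 26 + 26² = -4 + 26 + 676 = 698)
T - y(Y(5, -5)) = 698 - 1*109 = 698 - 109 = 589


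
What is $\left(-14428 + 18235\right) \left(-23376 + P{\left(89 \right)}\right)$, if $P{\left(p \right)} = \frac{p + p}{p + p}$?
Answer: $-88988625$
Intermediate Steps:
$P{\left(p \right)} = 1$ ($P{\left(p \right)} = \frac{2 p}{2 p} = 2 p \frac{1}{2 p} = 1$)
$\left(-14428 + 18235\right) \left(-23376 + P{\left(89 \right)}\right) = \left(-14428 + 18235\right) \left(-23376 + 1\right) = 3807 \left(-23375\right) = -88988625$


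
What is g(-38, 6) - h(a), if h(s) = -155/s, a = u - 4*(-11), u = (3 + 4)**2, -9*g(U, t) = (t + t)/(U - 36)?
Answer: 187/111 ≈ 1.6847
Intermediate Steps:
g(U, t) = -2*t/(9*(-36 + U)) (g(U, t) = -(t + t)/(9*(U - 36)) = -2*t/(9*(-36 + U)))
u = 49 (u = 7**2 = 49)
a = 93 (a = 49 - 4*(-11) = 49 - 1*(-44) = 49 + 44 = 93)
g(-38, 6) - h(a) = -2*6/(-324 + 9*(-38)) - (-155)/93 = -2*6/(-324 - 342) - (-155)/93 = -2*6/(-666) - 1*(-5/3) = -2*6*(-1/666) + 5/3 = 2/111 + 5/3 = 187/111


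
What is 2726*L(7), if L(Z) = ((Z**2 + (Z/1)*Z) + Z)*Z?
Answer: 2003610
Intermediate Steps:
L(Z) = Z*(Z + 2*Z**2) (L(Z) = ((Z**2 + (Z*1)*Z) + Z)*Z = ((Z**2 + Z*Z) + Z)*Z = ((Z**2 + Z**2) + Z)*Z = (2*Z**2 + Z)*Z = (Z + 2*Z**2)*Z = Z*(Z + 2*Z**2))
2726*L(7) = 2726*(7**2*(1 + 2*7)) = 2726*(49*(1 + 14)) = 2726*(49*15) = 2726*735 = 2003610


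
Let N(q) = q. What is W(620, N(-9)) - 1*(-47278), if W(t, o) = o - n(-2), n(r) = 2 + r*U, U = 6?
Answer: 47279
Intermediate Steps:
n(r) = 2 + 6*r (n(r) = 2 + r*6 = 2 + 6*r)
W(t, o) = 10 + o (W(t, o) = o - (2 + 6*(-2)) = o - (2 - 12) = o - 1*(-10) = o + 10 = 10 + o)
W(620, N(-9)) - 1*(-47278) = (10 - 9) - 1*(-47278) = 1 + 47278 = 47279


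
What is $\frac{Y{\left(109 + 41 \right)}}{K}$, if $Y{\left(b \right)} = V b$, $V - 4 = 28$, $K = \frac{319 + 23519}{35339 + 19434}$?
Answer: $\frac{43818400}{3973} \approx 11029.0$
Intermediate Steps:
$K = \frac{23838}{54773} \approx 0.43521$
$V = 32$ ($V = 4 + 28 = 32$)
$Y{\left(b \right)} = 32 b$
$\frac{Y{\left(109 + 41 \right)}}{K} = \frac{32 \left(109 + 41\right)}{\frac{23838}{54773}} = 32 \cdot 150 \cdot \frac{54773}{23838} = 4800 \cdot \frac{54773}{23838} = \frac{43818400}{3973}$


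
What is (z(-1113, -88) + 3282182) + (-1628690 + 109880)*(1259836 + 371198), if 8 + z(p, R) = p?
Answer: -2477227468479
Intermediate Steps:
z(p, R) = -8 + p
(z(-1113, -88) + 3282182) + (-1628690 + 109880)*(1259836 + 371198) = ((-8 - 1113) + 3282182) + (-1628690 + 109880)*(1259836 + 371198) = (-1121 + 3282182) - 1518810*1631034 = 3281061 - 2477230749540 = -2477227468479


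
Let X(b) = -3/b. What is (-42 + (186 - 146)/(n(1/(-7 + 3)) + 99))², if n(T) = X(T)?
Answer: 21362884/12321 ≈ 1733.9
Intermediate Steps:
n(T) = -3/T
(-42 + (186 - 146)/(n(1/(-7 + 3)) + 99))² = (-42 + (186 - 146)/(-3/(1/(-7 + 3)) + 99))² = (-42 + 40/(-3/(1/(-4)) + 99))² = (-42 + 40/(-3/(-¼) + 99))² = (-42 + 40/(-3*(-4) + 99))² = (-42 + 40/(12 + 99))² = (-42 + 40/111)² = (-4622/111)² = 21362884/12321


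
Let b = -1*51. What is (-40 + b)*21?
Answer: -1911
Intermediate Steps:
b = -51
(-40 + b)*21 = (-40 - 51)*21 = -91*21 = -1911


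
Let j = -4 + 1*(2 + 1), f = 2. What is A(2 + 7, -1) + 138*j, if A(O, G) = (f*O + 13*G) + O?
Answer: -124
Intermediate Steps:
A(O, G) = 3*O + 13*G (A(O, G) = (2*O + 13*G) + O = 3*O + 13*G)
j = -1 (j = -4 + 1*3 = -4 + 3 = -1)
A(2 + 7, -1) + 138*j = (3*(2 + 7) + 13*(-1)) + 138*(-1) = (3*9 - 13) - 138 = (27 - 13) - 138 = 14 - 138 = -124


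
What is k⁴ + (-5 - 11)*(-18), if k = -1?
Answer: 289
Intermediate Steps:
k⁴ + (-5 - 11)*(-18) = (-1)⁴ + (-5 - 11)*(-18) = 1 - 16*(-18) = 1 + 288 = 289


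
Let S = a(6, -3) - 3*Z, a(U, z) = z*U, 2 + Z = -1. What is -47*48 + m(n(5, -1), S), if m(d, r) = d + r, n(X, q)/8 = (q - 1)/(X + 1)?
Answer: -6803/3 ≈ -2267.7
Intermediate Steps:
Z = -3 (Z = -2 - 1 = -3)
n(X, q) = 8*(-1 + q)/(1 + X) (n(X, q) = 8*((q - 1)/(X + 1)) = 8*((-1 + q)/(1 + X)) = 8*(-1 + q)/(1 + X))
a(U, z) = U*z
S = -9 (S = 6*(-3) - 3*(-3) = -18 + 9 = -9)
-47*48 + m(n(5, -1), S) = -47*48 + (8*(-1 - 1)/(1 + 5) - 9) = -2256 + (8*(-2)/6 - 9) = -2256 + (8*(1/6)*(-2) - 9) = -2256 + (-8/3 - 9) = -2256 - 35/3 = -6803/3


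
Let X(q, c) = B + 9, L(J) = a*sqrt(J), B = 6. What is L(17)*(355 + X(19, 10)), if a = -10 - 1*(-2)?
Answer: -2960*sqrt(17) ≈ -12204.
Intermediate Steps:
a = -8 (a = -10 + 2 = -8)
L(J) = -8*sqrt(J)
X(q, c) = 15 (X(q, c) = 6 + 9 = 15)
L(17)*(355 + X(19, 10)) = (-8*sqrt(17))*(355 + 15) = -8*sqrt(17)*370 = -2960*sqrt(17)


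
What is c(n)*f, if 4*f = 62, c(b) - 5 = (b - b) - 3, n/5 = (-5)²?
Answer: 31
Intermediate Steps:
n = 125 (n = 5*(-5)² = 5*25 = 125)
c(b) = 2 (c(b) = 5 + ((b - b) - 3) = 5 + (0 - 3) = 5 - 3 = 2)
f = 31/2 (f = (¼)*62 = 31/2 ≈ 15.500)
c(n)*f = 2*(31/2) = 31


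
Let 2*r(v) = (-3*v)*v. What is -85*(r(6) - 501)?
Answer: 47175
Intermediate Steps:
r(v) = -3*v**2/2 (r(v) = ((-3*v)*v)/2 = (-3*v**2)/2 = -3*v**2/2)
-85*(r(6) - 501) = -85*(-3/2*6**2 - 501) = -85*(-3/2*36 - 501) = -85*(-54 - 501) = -85*(-555) = 47175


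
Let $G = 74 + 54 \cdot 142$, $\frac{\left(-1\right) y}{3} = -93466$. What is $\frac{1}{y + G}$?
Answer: $\frac{1}{288140} \approx 3.4705 \cdot 10^{-6}$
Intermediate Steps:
$y = 280398$ ($y = \left(-3\right) \left(-93466\right) = 280398$)
$G = 7742$ ($G = 74 + 7668 = 7742$)
$\frac{1}{y + G} = \frac{1}{280398 + 7742} = \frac{1}{288140}$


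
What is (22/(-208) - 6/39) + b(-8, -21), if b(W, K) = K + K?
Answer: -4395/104 ≈ -42.260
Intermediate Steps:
b(W, K) = 2*K
(22/(-208) - 6/39) + b(-8, -21) = (22/(-208) - 6/39) + 2*(-21) = (22*(-1/208) - 6*1/39) - 42 = (-11/104 - 2/13) - 42 = -27/104 - 42 = -4395/104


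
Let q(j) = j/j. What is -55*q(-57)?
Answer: -55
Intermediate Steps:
q(j) = 1
-55*q(-57) = -55*1 = -55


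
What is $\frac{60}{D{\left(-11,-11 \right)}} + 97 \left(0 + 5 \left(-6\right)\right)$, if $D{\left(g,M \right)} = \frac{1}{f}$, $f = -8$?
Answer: $-3390$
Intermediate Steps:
$D{\left(g,M \right)} = - \frac{1}{8}$ ($D{\left(g,M \right)} = \frac{1}{-8} = - \frac{1}{8}$)
$\frac{60}{D{\left(-11,-11 \right)}} + 97 \left(0 + 5 \left(-6\right)\right) = \frac{60}{- \frac{1}{8}} + 97 \left(0 + 5 \left(-6\right)\right) = 60 \left(-8\right) + 97 \left(0 - 30\right) = -480 + 97 \left(-30\right) = -480 - 2910 = -3390$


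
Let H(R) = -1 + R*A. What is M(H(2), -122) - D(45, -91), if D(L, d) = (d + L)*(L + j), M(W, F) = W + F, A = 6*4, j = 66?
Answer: 5031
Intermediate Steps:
A = 24
H(R) = -1 + 24*R (H(R) = -1 + R*24 = -1 + 24*R)
M(W, F) = F + W
D(L, d) = (66 + L)*(L + d) (D(L, d) = (d + L)*(L + 66) = (L + d)*(66 + L) = (66 + L)*(L + d))
M(H(2), -122) - D(45, -91) = (-122 + (-1 + 24*2)) - (45² + 66*45 + 66*(-91) + 45*(-91)) = (-122 + (-1 + 48)) - (2025 + 2970 - 6006 - 4095) = (-122 + 47) - 1*(-5106) = -75 + 5106 = 5031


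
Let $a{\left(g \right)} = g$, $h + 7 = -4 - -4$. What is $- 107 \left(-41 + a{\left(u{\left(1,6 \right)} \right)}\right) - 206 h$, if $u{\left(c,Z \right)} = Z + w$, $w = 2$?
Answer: $4973$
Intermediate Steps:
$u{\left(c,Z \right)} = 2 + Z$ ($u{\left(c,Z \right)} = Z + 2 = 2 + Z$)
$h = -7$ ($h = -7 - 0 = -7 + \left(-4 + 4\right) = -7 + 0 = -7$)
$- 107 \left(-41 + a{\left(u{\left(1,6 \right)} \right)}\right) - 206 h = - 107 \left(-41 + \left(2 + 6\right)\right) - 206 \left(-7\right) = - 107 \left(-41 + 8\right) - -1442 = \left(-107\right) \left(-33\right) + 1442 = 3531 + 1442 = 4973$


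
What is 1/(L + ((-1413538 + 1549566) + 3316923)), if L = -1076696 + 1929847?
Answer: 1/4306102 ≈ 2.3223e-7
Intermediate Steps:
L = 853151
1/(L + ((-1413538 + 1549566) + 3316923)) = 1/(853151 + ((-1413538 + 1549566) + 3316923)) = 1/(853151 + (136028 + 3316923)) = 1/(853151 + 3452951) = 1/4306102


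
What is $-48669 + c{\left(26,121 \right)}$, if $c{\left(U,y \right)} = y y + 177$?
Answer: $-33851$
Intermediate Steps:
$c{\left(U,y \right)} = 177 + y^{2}$ ($c{\left(U,y \right)} = y^{2} + 177 = 177 + y^{2}$)
$-48669 + c{\left(26,121 \right)} = -48669 + \left(177 + 121^{2}\right) = -48669 + \left(177 + 14641\right) = -48669 + 14818 = -33851$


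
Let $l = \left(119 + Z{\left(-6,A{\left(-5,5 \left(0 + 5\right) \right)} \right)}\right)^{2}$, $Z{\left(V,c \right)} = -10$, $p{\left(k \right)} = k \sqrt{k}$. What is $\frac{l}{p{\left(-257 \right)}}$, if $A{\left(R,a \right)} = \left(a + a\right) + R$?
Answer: $\frac{11881 i \sqrt{257}}{66049} \approx 2.8837 i$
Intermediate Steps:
$A{\left(R,a \right)} = R + 2 a$ ($A{\left(R,a \right)} = 2 a + R = R + 2 a$)
$p{\left(k \right)} = k^{\frac{3}{2}}$
$l = 11881$ ($l = \left(119 - 10\right)^{2} = 109^{2} = 11881$)
$\frac{l}{p{\left(-257 \right)}} = \frac{11881}{\left(-257\right)^{\frac{3}{2}}} = \frac{11881}{\left(-257\right) i \sqrt{257}} = 11881 \frac{i \sqrt{257}}{66049} = \frac{11881 i \sqrt{257}}{66049}$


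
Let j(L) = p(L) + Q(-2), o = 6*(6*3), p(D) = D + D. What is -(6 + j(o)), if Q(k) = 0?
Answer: -222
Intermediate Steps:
p(D) = 2*D
o = 108 (o = 6*18 = 108)
j(L) = 2*L (j(L) = 2*L + 0 = 2*L)
-(6 + j(o)) = -(6 + 2*108) = -(6 + 216) = -1*222 = -222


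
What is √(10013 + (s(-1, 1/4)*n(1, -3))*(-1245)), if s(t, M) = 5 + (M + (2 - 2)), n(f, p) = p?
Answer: √118487/2 ≈ 172.11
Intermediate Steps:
s(t, M) = 5 + M (s(t, M) = 5 + (M + 0) = 5 + M)
√(10013 + (s(-1, 1/4)*n(1, -3))*(-1245)) = √(10013 + ((5 + 1/4)*(-3))*(-1245)) = √(10013 + ((5 + ¼)*(-3))*(-1245)) = √(10013 + ((21/4)*(-3))*(-1245)) = √(10013 - 63/4*(-1245)) = √(10013 + 78435/4) = √(118487/4) = √118487/2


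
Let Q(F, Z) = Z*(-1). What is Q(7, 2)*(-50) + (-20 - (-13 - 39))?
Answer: 132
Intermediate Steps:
Q(F, Z) = -Z
Q(7, 2)*(-50) + (-20 - (-13 - 39)) = -1*2*(-50) + (-20 - (-13 - 39)) = -2*(-50) + (-20 - 1*(-52)) = 100 + (-20 + 52) = 100 + 32 = 132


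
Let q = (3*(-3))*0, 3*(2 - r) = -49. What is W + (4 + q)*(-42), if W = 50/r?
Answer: -1818/11 ≈ -165.27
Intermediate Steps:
r = 55/3 (r = 2 - ⅓*(-49) = 2 + 49/3 = 55/3 ≈ 18.333)
q = 0 (q = -9*0 = 0)
W = 30/11 (W = 50/(55/3) = 50*(3/55) = 30/11 ≈ 2.7273)
W + (4 + q)*(-42) = 30/11 + (4 + 0)*(-42) = 30/11 + 4*(-42) = 30/11 - 168 = -1818/11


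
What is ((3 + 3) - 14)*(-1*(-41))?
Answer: -328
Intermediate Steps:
((3 + 3) - 14)*(-1*(-41)) = (6 - 14)*41 = -8*41 = -328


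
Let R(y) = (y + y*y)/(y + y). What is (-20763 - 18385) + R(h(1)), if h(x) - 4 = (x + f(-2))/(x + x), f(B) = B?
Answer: -156583/4 ≈ -39146.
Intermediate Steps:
h(x) = 4 + (-2 + x)/(2*x) (h(x) = 4 + (x - 2)/(x + x) = 4 + (-2 + x)/((2*x)) = 4 + (-2 + x)*(1/(2*x)) = 4 + (-2 + x)/(2*x))
R(y) = (y + y²)/(2*y) (R(y) = (y + y²)/((2*y)) = (y + y²)*(1/(2*y)) = (y + y²)/(2*y))
(-20763 - 18385) + R(h(1)) = (-20763 - 18385) + (½ + (9/2 - 1/1)/2) = -39148 + (½ + (9/2 - 1*1)/2) = -39148 + (½ + (9/2 - 1)/2) = -39148 + (½ + (½)*(7/2)) = -39148 + (½ + 7/4) = -39148 + 9/4 = -156583/4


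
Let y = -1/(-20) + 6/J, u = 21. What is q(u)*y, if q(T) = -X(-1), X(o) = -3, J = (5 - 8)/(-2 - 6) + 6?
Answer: 1011/340 ≈ 2.9735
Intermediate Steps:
J = 51/8 (J = -3/(-8) + 6 = -3*(-⅛) + 6 = 3/8 + 6 = 51/8 ≈ 6.3750)
q(T) = 3 (q(T) = -1*(-3) = 3)
y = 337/340 (y = -1/(-20) + 6/(51/8) = -1*(-1/20) + 6*(8/51) = 1/20 + 16/17 = 337/340 ≈ 0.99118)
q(u)*y = 3*(337/340) = 1011/340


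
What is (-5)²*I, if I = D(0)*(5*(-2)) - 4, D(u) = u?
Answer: -100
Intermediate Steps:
I = -4 (I = 0*(5*(-2)) - 4 = 0*(-10) - 4 = 0 - 4 = -4)
(-5)²*I = (-5)²*(-4) = 25*(-4) = -100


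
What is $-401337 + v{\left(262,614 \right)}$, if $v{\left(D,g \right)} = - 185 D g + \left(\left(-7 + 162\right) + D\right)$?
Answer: $-30161500$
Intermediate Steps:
$v{\left(D,g \right)} = 155 + D - 185 D g$ ($v{\left(D,g \right)} = - 185 D g + \left(155 + D\right) = 155 + D - 185 D g$)
$-401337 + v{\left(262,614 \right)} = -401337 + \left(155 + 262 - 48470 \cdot 614\right) = -401337 + \left(155 + 262 - 29760580\right) = -401337 - 29760163 = -30161500$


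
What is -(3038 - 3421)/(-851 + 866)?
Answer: 383/15 ≈ 25.533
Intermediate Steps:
-(3038 - 3421)/(-851 + 866) = -(-383)/15 = -1*(-383/15) = 383/15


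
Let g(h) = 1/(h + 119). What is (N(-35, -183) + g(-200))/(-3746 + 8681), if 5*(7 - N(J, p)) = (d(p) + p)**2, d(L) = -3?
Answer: -2799446/1998675 ≈ -1.4007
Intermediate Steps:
g(h) = 1/(119 + h)
N(J, p) = 7 - (-3 + p)**2/5
(N(-35, -183) + g(-200))/(-3746 + 8681) = ((7 - (-3 - 183)**2/5) + 1/(119 - 200))/(-3746 + 8681) = ((7 - 1/5*(-186)**2) + 1/(-81))/4935 = ((7 - 1/5*34596) - 1/81)*(1/4935) = ((7 - 34596/5) - 1/81)*(1/4935) = (-34561/5 - 1/81)*(1/4935) = -2799446/405*1/4935 = -2799446/1998675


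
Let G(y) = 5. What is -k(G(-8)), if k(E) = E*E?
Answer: -25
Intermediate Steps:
k(E) = E²
-k(G(-8)) = -1*5² = -1*25 = -25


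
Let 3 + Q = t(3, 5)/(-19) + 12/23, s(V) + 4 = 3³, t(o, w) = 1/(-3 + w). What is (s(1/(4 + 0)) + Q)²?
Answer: 320875569/763876 ≈ 420.06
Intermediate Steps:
s(V) = 23 (s(V) = -4 + 3³ = -4 + 27 = 23)
Q = -2189/874 (Q = -3 + (1/((-3 + 5)*(-19)) + 12/23) = -3 + (-1/19/2 + 12*(1/23)) = -3 + ((½)*(-1/19) + 12/23) = -3 + (-1/38 + 12/23) = -3 + 433/874 = -2189/874 ≈ -2.5046)
(s(1/(4 + 0)) + Q)² = (23 - 2189/874)² = (17913/874)² = 320875569/763876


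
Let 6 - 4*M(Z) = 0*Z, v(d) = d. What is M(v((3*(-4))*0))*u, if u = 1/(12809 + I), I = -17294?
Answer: -1/2990 ≈ -0.00033445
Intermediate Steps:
u = -1/4485 (u = 1/(12809 - 17294) = 1/(-4485) = -1/4485 ≈ -0.00022297)
M(Z) = 3/2 (M(Z) = 3/2 - 0*Z = 3/2 - ¼*0 = 3/2 + 0 = 3/2)
M(v((3*(-4))*0))*u = (3/2)*(-1/4485) = -1/2990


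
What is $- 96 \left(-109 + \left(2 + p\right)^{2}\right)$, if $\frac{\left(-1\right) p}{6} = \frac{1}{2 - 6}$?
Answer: $9288$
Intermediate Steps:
$p = \frac{3}{2}$ ($p = - \frac{6}{2 - 6} = - \frac{6}{-4} = \left(-6\right) \left(- \frac{1}{4}\right) = \frac{3}{2} \approx 1.5$)
$- 96 \left(-109 + \left(2 + p\right)^{2}\right) = - 96 \left(-109 + \left(2 + \frac{3}{2}\right)^{2}\right) = - 96 \left(-109 + \left(\frac{7}{2}\right)^{2}\right) = - 96 \left(-109 + \frac{49}{4}\right) = \left(-96\right) \left(- \frac{387}{4}\right) = 9288$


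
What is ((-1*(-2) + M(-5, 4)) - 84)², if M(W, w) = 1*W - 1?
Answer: 7744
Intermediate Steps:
M(W, w) = -1 + W (M(W, w) = W - 1 = -1 + W)
((-1*(-2) + M(-5, 4)) - 84)² = ((-1*(-2) + (-1 - 5)) - 84)² = ((2 - 6) - 84)² = (-4 - 84)² = (-88)² = 7744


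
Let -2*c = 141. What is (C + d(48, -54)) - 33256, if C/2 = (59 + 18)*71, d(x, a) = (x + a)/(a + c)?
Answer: -1852722/83 ≈ -22322.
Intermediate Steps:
c = -141/2 (c = -½*141 = -141/2 ≈ -70.500)
d(x, a) = (a + x)/(-141/2 + a) (d(x, a) = (x + a)/(a - 141/2) = (a + x)/(-141/2 + a))
C = 10934 (C = 2*((59 + 18)*71) = 2*(77*71) = 2*5467 = 10934)
(C + d(48, -54)) - 33256 = (10934 + 2*(-54 + 48)/(-141 + 2*(-54))) - 33256 = (10934 + 2*(-6)/(-141 - 108)) - 33256 = (10934 + 2*(-6)/(-249)) - 33256 = (10934 + 2*(-1/249)*(-6)) - 33256 = (10934 + 4/83) - 33256 = 907526/83 - 33256 = -1852722/83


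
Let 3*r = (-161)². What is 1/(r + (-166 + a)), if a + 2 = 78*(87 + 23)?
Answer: 3/51157 ≈ 5.8643e-5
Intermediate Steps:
a = 8578 (a = -2 + 78*(87 + 23) = -2 + 78*110 = -2 + 8580 = 8578)
r = 25921/3 (r = (⅓)*(-161)² = (⅓)*25921 = 25921/3 ≈ 8640.3)
1/(r + (-166 + a)) = 1/(25921/3 + (-166 + 8578)) = 1/(25921/3 + 8412) = 1/(51157/3) = 3/51157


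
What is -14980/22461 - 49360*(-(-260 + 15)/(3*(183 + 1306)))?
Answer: -90564093620/33444429 ≈ -2707.9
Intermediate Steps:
-14980/22461 - 49360*(-(-260 + 15)/(3*(183 + 1306))) = -14980*1/22461 - 49360/((-4467/(-245))) = -14980/22461 - 49360/((-4467*(-1)/245)) = -14980/22461 - 49360/((-3*(-1489/245))) = -14980/22461 - 49360/4467/245 = -14980/22461 - 49360*245/4467 = -14980/22461 - 12093200/4467 = -90564093620/33444429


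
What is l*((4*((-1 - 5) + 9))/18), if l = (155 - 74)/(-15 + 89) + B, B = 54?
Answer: 1359/37 ≈ 36.730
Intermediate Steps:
l = 4077/74 (l = (155 - 74)/(-15 + 89) + 54 = 81/74 + 54 = 4077/74 ≈ 55.095)
l*((4*((-1 - 5) + 9))/18) = 4077*((4*((-1 - 5) + 9))/18)/74 = 4077*((4*(-6 + 9))*(1/18))/74 = 4077*((4*3)*(1/18))/74 = 4077*(12*(1/18))/74 = (4077/74)*(⅔) = 1359/37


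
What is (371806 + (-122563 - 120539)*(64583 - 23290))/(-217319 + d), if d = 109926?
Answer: 10038039080/107393 ≈ 93470.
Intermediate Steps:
(371806 + (-122563 - 120539)*(64583 - 23290))/(-217319 + d) = (371806 + (-122563 - 120539)*(64583 - 23290))/(-217319 + 109926) = (371806 - 243102*41293)/(-107393) = (371806 - 10038410886)*(-1/107393) = -10038039080*(-1/107393) = 10038039080/107393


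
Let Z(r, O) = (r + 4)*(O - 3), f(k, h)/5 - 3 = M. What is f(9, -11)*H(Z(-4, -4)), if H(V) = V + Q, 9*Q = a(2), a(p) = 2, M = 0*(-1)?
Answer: 10/3 ≈ 3.3333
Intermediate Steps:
M = 0
f(k, h) = 15 (f(k, h) = 15 + 5*0 = 15 + 0 = 15)
Q = 2/9 (Q = (⅑)*2 = 2/9 ≈ 0.22222)
Z(r, O) = (-3 + O)*(4 + r) (Z(r, O) = (4 + r)*(-3 + O) = (-3 + O)*(4 + r))
H(V) = 2/9 + V (H(V) = V + 2/9 = 2/9 + V)
f(9, -11)*H(Z(-4, -4)) = 15*(2/9 + (-12 - 3*(-4) + 4*(-4) - 4*(-4))) = 15*(2/9 + (-12 + 12 - 16 + 16)) = 15*(2/9 + 0) = 15*(2/9) = 10/3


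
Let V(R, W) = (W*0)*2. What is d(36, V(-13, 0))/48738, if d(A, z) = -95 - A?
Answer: -131/48738 ≈ -0.0026878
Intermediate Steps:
V(R, W) = 0 (V(R, W) = 0*2 = 0)
d(36, V(-13, 0))/48738 = (-95 - 1*36)/48738 = (-95 - 36)*(1/48738) = -131*1/48738 = -131/48738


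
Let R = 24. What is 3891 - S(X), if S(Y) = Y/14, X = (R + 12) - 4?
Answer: 27221/7 ≈ 3888.7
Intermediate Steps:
X = 32 (X = (24 + 12) - 4 = 36 - 4 = 32)
S(Y) = Y/14 (S(Y) = Y*(1/14) = Y/14)
3891 - S(X) = 3891 - 32/14 = 3891 - 1*16/7 = 3891 - 16/7 = 27221/7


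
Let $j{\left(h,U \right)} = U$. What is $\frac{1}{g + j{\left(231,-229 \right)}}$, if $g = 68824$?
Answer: $\frac{1}{68595} \approx 1.4578 \cdot 10^{-5}$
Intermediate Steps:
$\frac{1}{g + j{\left(231,-229 \right)}} = \frac{1}{68824 - 229} = \frac{1}{68595}$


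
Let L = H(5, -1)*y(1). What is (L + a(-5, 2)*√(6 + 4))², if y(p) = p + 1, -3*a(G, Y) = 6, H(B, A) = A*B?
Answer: 140 + 40*√10 ≈ 266.49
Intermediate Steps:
a(G, Y) = -2 (a(G, Y) = -⅓*6 = -2)
y(p) = 1 + p
L = -10 (L = (-1*5)*(1 + 1) = -5*2 = -10)
(L + a(-5, 2)*√(6 + 4))² = (-10 - 2*√(6 + 4))² = (-10 - 2*√10)²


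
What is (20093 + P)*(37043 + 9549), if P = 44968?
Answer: 3031322112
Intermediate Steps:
(20093 + P)*(37043 + 9549) = (20093 + 44968)*(37043 + 9549) = 65061*46592 = 3031322112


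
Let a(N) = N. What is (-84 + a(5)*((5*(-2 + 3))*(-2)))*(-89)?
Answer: 11926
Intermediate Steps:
(-84 + a(5)*((5*(-2 + 3))*(-2)))*(-89) = (-84 + 5*((5*(-2 + 3))*(-2)))*(-89) = (-84 + 5*((5*1)*(-2)))*(-89) = (-84 + 5*(5*(-2)))*(-89) = (-84 + 5*(-10))*(-89) = (-84 - 50)*(-89) = -134*(-89) = 11926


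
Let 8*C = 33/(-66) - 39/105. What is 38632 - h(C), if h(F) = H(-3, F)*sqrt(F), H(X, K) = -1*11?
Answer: 38632 + 11*I*sqrt(2135)/140 ≈ 38632.0 + 3.6305*I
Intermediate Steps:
H(X, K) = -11
C = -61/560 (C = (33/(-66) - 39/105)/8 = (33*(-1/66) - 39*1/105)/8 = (-1/2 - 13/35)/8 = (1/8)*(-61/70) = -61/560 ≈ -0.10893)
h(F) = -11*sqrt(F)
38632 - h(C) = 38632 - (-11)*sqrt(-61/560) = 38632 - (-11)*I*sqrt(2135)/140 = 38632 + 11*I*sqrt(2135)/140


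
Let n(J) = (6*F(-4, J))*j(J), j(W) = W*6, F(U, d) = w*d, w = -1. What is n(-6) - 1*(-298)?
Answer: -998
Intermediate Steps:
F(U, d) = -d
j(W) = 6*W
n(J) = -36*J² (n(J) = (6*(-J))*(6*J) = (-6*J)*(6*J) = -36*J²)
n(-6) - 1*(-298) = -36*(-6)² - 1*(-298) = -36*36 + 298 = -1296 + 298 = -998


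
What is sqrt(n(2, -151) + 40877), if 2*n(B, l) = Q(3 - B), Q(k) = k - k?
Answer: sqrt(40877) ≈ 202.18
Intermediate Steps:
Q(k) = 0
n(B, l) = 0 (n(B, l) = (1/2)*0 = 0)
sqrt(n(2, -151) + 40877) = sqrt(0 + 40877) = sqrt(40877)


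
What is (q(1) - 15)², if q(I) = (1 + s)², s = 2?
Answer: 36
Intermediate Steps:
q(I) = 9 (q(I) = (1 + 2)² = 3² = 9)
(q(1) - 15)² = (9 - 15)² = (-6)² = 36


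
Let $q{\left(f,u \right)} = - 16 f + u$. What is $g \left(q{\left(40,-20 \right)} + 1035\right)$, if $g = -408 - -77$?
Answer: $-124125$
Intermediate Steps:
$g = -331$ ($g = -408 + 77 = -331$)
$q{\left(f,u \right)} = u - 16 f$
$g \left(q{\left(40,-20 \right)} + 1035\right) = - 331 \left(\left(-20 - 640\right) + 1035\right) = - 331 \left(-660 + 1035\right) = \left(-331\right) 375 = -124125$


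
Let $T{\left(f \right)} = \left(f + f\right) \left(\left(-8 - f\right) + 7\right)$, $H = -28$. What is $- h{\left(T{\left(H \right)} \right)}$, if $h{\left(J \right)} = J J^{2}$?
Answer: $3456649728$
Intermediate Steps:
$T{\left(f \right)} = 2 f \left(-1 - f\right)$
$h{\left(J \right)} = J^{3}$
$- h{\left(T{\left(H \right)} \right)} = - \left(\left(-2\right) \left(-28\right) \left(1 - 28\right)\right)^{3} = - \left(\left(-2\right) \left(-28\right) \left(-27\right)\right)^{3} = - \left(-1512\right)^{3} = \left(-1\right) \left(-3456649728\right) = 3456649728$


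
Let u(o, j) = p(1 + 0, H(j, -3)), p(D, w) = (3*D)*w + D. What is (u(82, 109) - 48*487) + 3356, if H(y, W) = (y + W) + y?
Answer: -19374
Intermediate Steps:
H(y, W) = W + 2*y (H(y, W) = (W + y) + y = W + 2*y)
p(D, w) = D + 3*D*w (p(D, w) = 3*D*w + D = D + 3*D*w)
u(o, j) = -8 + 6*j (u(o, j) = (1 + 0)*(1 + 3*(-3 + 2*j)) = 1*(1 + (-9 + 6*j)) = 1*(-8 + 6*j) = -8 + 6*j)
(u(82, 109) - 48*487) + 3356 = ((-8 + 6*109) - 48*487) + 3356 = ((-8 + 654) - 23376) + 3356 = (646 - 23376) + 3356 = -22730 + 3356 = -19374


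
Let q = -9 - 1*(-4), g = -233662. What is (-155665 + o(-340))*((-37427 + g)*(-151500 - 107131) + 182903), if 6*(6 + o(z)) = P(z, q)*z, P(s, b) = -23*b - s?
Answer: -38166488651076506/3 ≈ -1.2722e+16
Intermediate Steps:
q = -5 (q = -9 + 4 = -5)
P(s, b) = -s - 23*b
o(z) = -6 + z*(115 - z)/6 (o(z) = -6 + ((-z - 23*(-5))*z)/6 = -6 + ((-z + 115)*z)/6 = -6 + ((115 - z)*z)/6 = -6 + (z*(115 - z))/6 = -6 + z*(115 - z)/6)
(-155665 + o(-340))*((-37427 + g)*(-151500 - 107131) + 182903) = (-155665 + (-6 - 1/6*(-340)*(-115 - 340)))*((-37427 - 233662)*(-151500 - 107131) + 182903) = (-155665 + (-6 - 1/6*(-340)*(-455)))*(-271089*(-258631) + 182903) = (-155665 + (-6 - 77350/3))*(70112019159 + 182903) = (-155665 - 77368/3)*70112202062 = -544363/3*70112202062 = -38166488651076506/3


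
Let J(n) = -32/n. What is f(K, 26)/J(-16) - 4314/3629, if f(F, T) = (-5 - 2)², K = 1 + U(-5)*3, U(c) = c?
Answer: 169193/7258 ≈ 23.311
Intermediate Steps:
K = -14 (K = 1 - 5*3 = 1 - 15 = -14)
f(F, T) = 49 (f(F, T) = (-7)² = 49)
f(K, 26)/J(-16) - 4314/3629 = 49/((-32/(-16))) - 4314/3629 = 49/((-32*(-1/16))) - 4314*1/3629 = 49/2 - 4314/3629 = 169193/7258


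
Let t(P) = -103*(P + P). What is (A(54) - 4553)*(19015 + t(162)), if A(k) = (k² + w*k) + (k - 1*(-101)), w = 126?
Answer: -76407954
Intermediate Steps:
t(P) = -206*P
A(k) = 101 + k² + 127*k (A(k) = (k² + 126*k) + (k - 1*(-101)) = (k² + 126*k) + (k + 101) = (k² + 126*k) + (101 + k) = 101 + k² + 127*k)
(A(54) - 4553)*(19015 + t(162)) = ((101 + 54² + 127*54) - 4553)*(19015 - 206*162) = ((101 + 2916 + 6858) - 4553)*(19015 - 33372) = (9875 - 4553)*(-14357) = 5322*(-14357) = -76407954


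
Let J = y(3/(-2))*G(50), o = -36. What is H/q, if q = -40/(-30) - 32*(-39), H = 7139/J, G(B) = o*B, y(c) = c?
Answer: 7139/3373200 ≈ 0.0021164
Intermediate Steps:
G(B) = -36*B
J = 2700 (J = (3/(-2))*(-36*50) = (3*(-½))*(-1800) = -3/2*(-1800) = 2700)
H = 7139/2700 ≈ 2.6441
q = 3748/3 (q = -40*(-1/30) + 1248 = 4/3 + 1248 = 3748/3 ≈ 1249.3)
H/q = 7139/(2700*(3748/3)) = (7139/2700)*(3/3748) = 7139/3373200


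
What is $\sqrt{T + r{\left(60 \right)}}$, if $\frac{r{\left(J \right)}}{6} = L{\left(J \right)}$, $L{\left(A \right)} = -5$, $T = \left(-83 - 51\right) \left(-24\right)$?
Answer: $3 \sqrt{354} \approx 56.445$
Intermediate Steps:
$T = 3216$ ($T = \left(-134\right) \left(-24\right) = 3216$)
$r{\left(J \right)} = -30$ ($r{\left(J \right)} = 6 \left(-5\right) = -30$)
$\sqrt{T + r{\left(60 \right)}} = \sqrt{3216 - 30} = \sqrt{3186} = 3 \sqrt{354}$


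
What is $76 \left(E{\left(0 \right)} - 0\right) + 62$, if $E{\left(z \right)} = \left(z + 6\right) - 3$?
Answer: $290$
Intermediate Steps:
$E{\left(z \right)} = 3 + z$ ($E{\left(z \right)} = \left(6 + z\right) - 3 = 3 + z$)
$76 \left(E{\left(0 \right)} - 0\right) + 62 = 76 \left(\left(3 + 0\right) - 0\right) + 62 = 76 \left(3 + 0\right) + 62 = 76 \cdot 3 + 62 = 228 + 62 = 290$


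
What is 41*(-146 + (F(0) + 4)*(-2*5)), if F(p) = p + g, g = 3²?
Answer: -11316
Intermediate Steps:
g = 9
F(p) = 9 + p (F(p) = p + 9 = 9 + p)
41*(-146 + (F(0) + 4)*(-2*5)) = 41*(-146 + ((9 + 0) + 4)*(-2*5)) = 41*(-146 + (9 + 4)*(-10)) = 41*(-146 + 13*(-10)) = 41*(-146 - 130) = 41*(-276) = -11316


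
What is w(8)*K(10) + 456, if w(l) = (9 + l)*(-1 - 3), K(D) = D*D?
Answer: -6344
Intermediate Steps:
K(D) = D²
w(l) = -36 - 4*l (w(l) = (9 + l)*(-4) = -36 - 4*l)
w(8)*K(10) + 456 = (-36 - 4*8)*10² + 456 = (-36 - 32)*100 + 456 = -68*100 + 456 = -6800 + 456 = -6344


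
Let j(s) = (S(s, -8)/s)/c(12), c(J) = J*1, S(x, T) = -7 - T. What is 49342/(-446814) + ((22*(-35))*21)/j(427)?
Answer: -18510404882231/223407 ≈ -8.2855e+7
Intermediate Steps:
c(J) = J
j(s) = 1/(12*s) (j(s) = ((-7 - 1*(-8))/s)/12 = ((-7 + 8)/s)*(1/12) = (1/s)*(1/12) = (1/12)/s = 1/(12*s))
49342/(-446814) + ((22*(-35))*21)/j(427) = 49342/(-446814) + ((22*(-35))*21)/(((1/12)/427)) = 49342*(-1/446814) + (-770*21)/(((1/12)*(1/427))) = -24671/223407 - 16170/1/5124 = -24671/223407 - 16170*5124 = -24671/223407 - 82855080 = -18510404882231/223407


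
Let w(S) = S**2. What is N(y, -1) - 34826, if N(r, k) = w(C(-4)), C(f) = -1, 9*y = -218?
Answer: -34825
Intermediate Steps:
y = -218/9 (y = (1/9)*(-218) = -218/9 ≈ -24.222)
N(r, k) = 1 (N(r, k) = (-1)**2 = 1)
N(y, -1) - 34826 = 1 - 34826 = -34825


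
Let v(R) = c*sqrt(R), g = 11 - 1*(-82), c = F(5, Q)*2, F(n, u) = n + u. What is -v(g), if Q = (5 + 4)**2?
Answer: -172*sqrt(93) ≈ -1658.7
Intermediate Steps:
Q = 81 (Q = 9**2 = 81)
c = 172 (c = (5 + 81)*2 = 86*2 = 172)
g = 93 (g = 11 + 82 = 93)
v(R) = 172*sqrt(R)
-v(g) = -172*sqrt(93)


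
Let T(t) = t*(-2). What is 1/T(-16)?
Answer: 1/32 ≈ 0.031250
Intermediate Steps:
T(t) = -2*t
1/T(-16) = 1/(-2*(-16)) = 1/32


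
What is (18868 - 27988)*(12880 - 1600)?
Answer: -102873600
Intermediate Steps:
(18868 - 27988)*(12880 - 1600) = -9120*11280 = -102873600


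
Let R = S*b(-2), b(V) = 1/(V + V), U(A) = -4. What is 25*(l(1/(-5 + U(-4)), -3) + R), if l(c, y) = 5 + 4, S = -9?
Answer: 1125/4 ≈ 281.25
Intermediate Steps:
b(V) = 1/(2*V)
l(c, y) = 9
R = 9/4 (R = -9/(2*(-2)) = -9*(-1)/(2*2) = -9*(-¼) = 9/4 ≈ 2.2500)
25*(l(1/(-5 + U(-4)), -3) + R) = 25*(9 + 9/4) = 25*(45/4) = 1125/4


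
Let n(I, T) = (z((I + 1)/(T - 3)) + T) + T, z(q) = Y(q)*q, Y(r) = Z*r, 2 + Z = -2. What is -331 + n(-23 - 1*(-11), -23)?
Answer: -63834/169 ≈ -377.72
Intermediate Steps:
Z = -4 (Z = -2 - 2 = -4)
Y(r) = -4*r
z(q) = -4*q**2 (z(q) = (-4*q)*q = -4*q**2)
n(I, T) = 2*T - 4*(1 + I)**2/(-3 + T)**2 (n(I, T) = (-4*(I + 1)**2/(T - 3)**2 + T) + T = (-4*(1 + I)**2/(-3 + T)**2 + T) + T = (T - 4*(1 + I)**2/(-3 + T)**2) + T = 2*T - 4*(1 + I)**2/(-3 + T)**2)
-331 + n(-23 - 1*(-11), -23) = -331 + (2*(-23) - 4*(-1 - (-23 - 1*(-11)))**2/(-3 - 23)**2) = -331 + (-46 - 4*(-1 - (-23 + 11))**2/(-26)**2) = -331 + (-46 - 4*(-1 - 1*(-12))**2*1/676) = -331 + (-46 - 4*(-1 + 12)**2*1/676) = -331 + (-46 - 4*11**2*1/676) = -331 + (-46 - 4*121*1/676) = -331 + (-46 - 121/169) = -331 - 7895/169 = -63834/169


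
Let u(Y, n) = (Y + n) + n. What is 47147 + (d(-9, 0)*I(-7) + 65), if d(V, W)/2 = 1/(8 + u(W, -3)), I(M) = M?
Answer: 47205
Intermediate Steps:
u(Y, n) = Y + 2*n
d(V, W) = 2/(2 + W) (d(V, W) = 2/(8 + (W + 2*(-3))) = 2/(8 + (W - 6)) = 2/(8 + (-6 + W)) = 2/(2 + W))
47147 + (d(-9, 0)*I(-7) + 65) = 47147 + ((2/(2 + 0))*(-7) + 65) = 47147 + ((2/2)*(-7) + 65) = 47147 + ((2*(½))*(-7) + 65) = 47147 + (1*(-7) + 65) = 47147 + (-7 + 65) = 47147 + 58 = 47205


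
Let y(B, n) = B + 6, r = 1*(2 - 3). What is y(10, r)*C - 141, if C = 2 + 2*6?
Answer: 83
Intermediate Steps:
r = -1 (r = 1*(-1) = -1)
y(B, n) = 6 + B
C = 14 (C = 2 + 12 = 14)
y(10, r)*C - 141 = (6 + 10)*14 - 141 = 16*14 - 141 = 224 - 141 = 83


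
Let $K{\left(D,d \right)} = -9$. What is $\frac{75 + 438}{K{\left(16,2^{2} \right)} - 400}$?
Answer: $- \frac{513}{409} \approx -1.2543$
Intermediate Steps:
$\frac{75 + 438}{K{\left(16,2^{2} \right)} - 400} = \frac{75 + 438}{-9 - 400} = \frac{513}{-409} = 513 \left(- \frac{1}{409}\right) = - \frac{513}{409}$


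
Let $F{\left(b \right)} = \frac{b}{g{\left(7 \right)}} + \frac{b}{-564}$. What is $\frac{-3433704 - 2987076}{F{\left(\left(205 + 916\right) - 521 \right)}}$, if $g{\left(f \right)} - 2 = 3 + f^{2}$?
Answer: $- \frac{271598994}{425} \approx -6.3906 \cdot 10^{5}$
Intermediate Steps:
$g{\left(f \right)} = 5 + f^{2}$ ($g{\left(f \right)} = 2 + \left(3 + f^{2}\right) = 5 + f^{2}$)
$F{\left(b \right)} = \frac{85 b}{5076}$ ($F{\left(b \right)} = \frac{b}{5 + 7^{2}} + \frac{b}{-564} = \frac{b}{5 + 49} + b \left(- \frac{1}{564}\right) = \frac{b}{54} - \frac{b}{564} = \frac{85 b}{5076}$)
$\frac{-3433704 - 2987076}{F{\left(\left(205 + 916\right) - 521 \right)}} = \frac{-3433704 - 2987076}{\frac{85}{5076} \left(\left(205 + 916\right) - 521\right)} = - \frac{6420780}{\frac{85}{5076} \left(1121 - 521\right)} = - \frac{6420780}{\frac{85}{5076} \cdot 600} = - \frac{6420780}{\frac{4250}{423}} = \left(-6420780\right) \frac{423}{4250} = - \frac{271598994}{425}$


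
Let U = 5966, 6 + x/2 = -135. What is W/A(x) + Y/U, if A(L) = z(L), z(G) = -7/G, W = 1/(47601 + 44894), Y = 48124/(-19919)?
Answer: 1176679484/38471319464305 ≈ 3.0586e-5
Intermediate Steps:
Y = -48124/19919 (Y = 48124*(-1/19919) = -48124/19919 ≈ -2.4160)
W = 1/92495 ≈ 1.0811e-5
x = -282 (x = -12 + 2*(-135) = -12 - 270 = -282)
A(L) = -7/L
W/A(x) + Y/U = 1/(92495*((-7/(-282)))) - 48124/19919/5966 = 1/(92495*((-7*(-1/282)))) - 48124/19919*1/5966 = 1/(92495*(7/282)) - 24062/59418377 = (1/92495)*(282/7) - 24062/59418377 = 282/647465 - 24062/59418377 = 1176679484/38471319464305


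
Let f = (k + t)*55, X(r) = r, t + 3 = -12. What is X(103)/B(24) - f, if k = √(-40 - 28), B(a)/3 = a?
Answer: 59503/72 - 110*I*√17 ≈ 826.43 - 453.54*I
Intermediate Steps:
t = -15 (t = -3 - 12 = -15)
B(a) = 3*a
k = 2*I*√17 (k = √(-68) = 2*I*√17 ≈ 8.2462*I)
f = -825 + 110*I*√17 (f = (2*I*√17 - 15)*55 = (-15 + 2*I*√17)*55 = -825 + 110*I*√17 ≈ -825.0 + 453.54*I)
X(103)/B(24) - f = 103/((3*24)) - (-825 + 110*I*√17) = 103/72 + (825 - 110*I*√17) = 59503/72 - 110*I*√17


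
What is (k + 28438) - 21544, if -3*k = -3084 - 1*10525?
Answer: 34291/3 ≈ 11430.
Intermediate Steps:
k = 13609/3 (k = -(-3084 - 1*10525)/3 = -(-3084 - 10525)/3 = -⅓*(-13609) = 13609/3 ≈ 4536.3)
(k + 28438) - 21544 = (13609/3 + 28438) - 21544 = 98923/3 - 21544 = 34291/3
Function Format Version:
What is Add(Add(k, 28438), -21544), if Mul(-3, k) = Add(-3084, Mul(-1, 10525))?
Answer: Rational(34291, 3) ≈ 11430.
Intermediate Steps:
k = Rational(13609, 3) (k = Mul(Rational(-1, 3), Add(-3084, Mul(-1, 10525))) = Mul(Rational(-1, 3), Add(-3084, -10525)) = Mul(Rational(-1, 3), -13609) = Rational(13609, 3) ≈ 4536.3)
Add(Add(k, 28438), -21544) = Add(Add(Rational(13609, 3), 28438), -21544) = Add(Rational(98923, 3), -21544) = Rational(34291, 3)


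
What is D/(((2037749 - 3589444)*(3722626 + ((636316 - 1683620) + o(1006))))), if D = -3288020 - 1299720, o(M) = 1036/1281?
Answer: 83955642/75968515970543 ≈ 1.1051e-6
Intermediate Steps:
o(M) = 148/183 (o(M) = 1036*(1/1281) = 148/183)
D = -4587740
D/(((2037749 - 3589444)*(3722626 + ((636316 - 1683620) + o(1006))))) = -4587740*1/((2037749 - 3589444)*(3722626 + ((636316 - 1683620) + 148/183))) = -4587740*(-1/(1551695*(3722626 + (-1047304 + 148/183)))) = -4587740*(-1/(1551695*(3722626 - 191656484/183))) = -4587740/((-1551695*489584074/183)) = -4587740/(-759685159705430/183) = -4587740*(-183/759685159705430) = 83955642/75968515970543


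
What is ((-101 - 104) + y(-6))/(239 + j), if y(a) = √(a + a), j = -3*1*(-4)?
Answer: -205/251 + 2*I*√3/251 ≈ -0.81673 + 0.013801*I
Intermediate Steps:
j = 12 (j = -3*(-4) = 12)
y(a) = √2*√a (y(a) = √(2*a) = √2*√a)
((-101 - 104) + y(-6))/(239 + j) = ((-101 - 104) + √2*√(-6))/(239 + 12) = (-205 + √2*(I*√6))/251 = (-205 + 2*I*√3)*(1/251) = -205/251 + 2*I*√3/251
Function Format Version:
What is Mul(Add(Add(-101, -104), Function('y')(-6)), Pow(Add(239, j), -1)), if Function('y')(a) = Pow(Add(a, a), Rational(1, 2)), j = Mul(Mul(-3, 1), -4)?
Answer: Add(Rational(-205, 251), Mul(Rational(2, 251), I, Pow(3, Rational(1, 2)))) ≈ Add(-0.81673, Mul(0.013801, I))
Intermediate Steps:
j = 12 (j = Mul(-3, -4) = 12)
Function('y')(a) = Mul(Pow(2, Rational(1, 2)), Pow(a, Rational(1, 2))) (Function('y')(a) = Pow(Mul(2, a), Rational(1, 2)) = Mul(Pow(2, Rational(1, 2)), Pow(a, Rational(1, 2))))
Mul(Add(Add(-101, -104), Function('y')(-6)), Pow(Add(239, j), -1)) = Mul(Add(Add(-101, -104), Mul(Pow(2, Rational(1, 2)), Pow(-6, Rational(1, 2)))), Pow(Add(239, 12), -1)) = Mul(Add(-205, Mul(Pow(2, Rational(1, 2)), Mul(I, Pow(6, Rational(1, 2))))), Pow(251, -1)) = Mul(Add(-205, Mul(2, I, Pow(3, Rational(1, 2)))), Rational(1, 251)) = Add(Rational(-205, 251), Mul(Rational(2, 251), I, Pow(3, Rational(1, 2))))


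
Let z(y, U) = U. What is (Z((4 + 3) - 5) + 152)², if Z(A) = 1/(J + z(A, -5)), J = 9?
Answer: 370881/16 ≈ 23180.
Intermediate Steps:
Z(A) = ¼ (Z(A) = 1/(9 - 5) = 1/4 = ¼)
(Z((4 + 3) - 5) + 152)² = (¼ + 152)² = (609/4)² = 370881/16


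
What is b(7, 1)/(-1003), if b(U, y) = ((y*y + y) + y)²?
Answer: -9/1003 ≈ -0.0089731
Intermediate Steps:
b(U, y) = (y² + 2*y)² (b(U, y) = ((y² + y) + y)² = ((y + y²) + y)² = (y² + 2*y)²)
b(7, 1)/(-1003) = (1²*(2 + 1)²)/(-1003) = -3²/1003 = -9/1003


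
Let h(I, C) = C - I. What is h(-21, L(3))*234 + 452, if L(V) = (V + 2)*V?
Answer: 8876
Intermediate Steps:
L(V) = V*(2 + V) (L(V) = (2 + V)*V = V*(2 + V))
h(-21, L(3))*234 + 452 = (3*(2 + 3) - 1*(-21))*234 + 452 = (3*5 + 21)*234 + 452 = (15 + 21)*234 + 452 = 36*234 + 452 = 8424 + 452 = 8876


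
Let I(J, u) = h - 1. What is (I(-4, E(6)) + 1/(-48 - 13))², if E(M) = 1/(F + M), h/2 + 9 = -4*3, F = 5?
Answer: 6885376/3721 ≈ 1850.4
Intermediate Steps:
h = -42 (h = -18 + 2*(-4*3) = -18 + 2*(-12) = -18 - 24 = -42)
E(M) = 1/(5 + M)
I(J, u) = -43 (I(J, u) = -42 - 1 = -43)
(I(-4, E(6)) + 1/(-48 - 13))² = (-43 + 1/(-48 - 13))² = (-43 + 1/(-61))² = (-43 - 1/61)² = (-2624/61)² = 6885376/3721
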